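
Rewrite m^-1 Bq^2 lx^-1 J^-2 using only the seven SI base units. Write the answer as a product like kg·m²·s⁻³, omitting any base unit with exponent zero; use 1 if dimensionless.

Bq = 1/s = s⁻¹ (activity is decays per second).
So Bq² = s⁻².
lx = lm/m² (illuminance = luminous flux per area),
    = m⁻²·cd.
So lx⁻¹ = m²·cd⁻¹.
J = N·m (work = force × distance),
    = kg·m²·s⁻².
So J⁻² = kg⁻²·m⁻⁴·s⁴.
Combining: m⁻¹·Bq²·lx⁻¹·J⁻² = m⁻¹ · s⁻² · (m²·cd⁻¹) · (kg⁻²·m⁻⁴·s⁴) = kg⁻²·m⁻³·s²·cd⁻¹.

kg⁻²·m⁻³·s²·cd⁻¹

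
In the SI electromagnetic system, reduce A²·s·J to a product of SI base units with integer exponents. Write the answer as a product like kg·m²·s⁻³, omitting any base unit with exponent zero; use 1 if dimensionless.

J = kg·m²·s⁻².
Combining: A²·s·J = A² · s · (kg·m²·s⁻²) = kg·m²·s⁻¹·A².

kg·m²·s⁻¹·A²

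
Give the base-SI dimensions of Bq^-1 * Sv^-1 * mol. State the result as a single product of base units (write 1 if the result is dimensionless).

Bq = 1/s = s⁻¹ (activity is decays per second).
So Bq⁻¹ = s.
Sv = J/kg (equivalent dose = energy per mass),
    = m²·s⁻².
So Sv⁻¹ = m⁻²·s².
Combining: Bq⁻¹·Sv⁻¹·mol = s · (m⁻²·s²) · mol = m⁻²·s³·mol.

m⁻²·s³·mol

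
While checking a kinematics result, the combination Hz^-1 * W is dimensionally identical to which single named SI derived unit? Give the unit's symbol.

J

Hz = s⁻¹.
So Hz⁻¹ = s.
W = kg·m²·s⁻³.
Combining: Hz⁻¹·W = s · (kg·m²·s⁻³) = kg·m²·s⁻².
kg·m²·s⁻² is the base-SI form of the joule.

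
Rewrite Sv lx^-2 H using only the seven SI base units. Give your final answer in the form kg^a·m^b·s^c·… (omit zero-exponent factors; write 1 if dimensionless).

kg·m⁸·s⁻⁴·A⁻²·cd⁻²

Sv = J/kg (equivalent dose = energy per mass),
    = m²·s⁻².
lx = lm/m² (illuminance = luminous flux per area),
    = m⁻²·cd.
So lx⁻² = m⁴·cd⁻².
H = Wb/A (inductance = flux per current),
    = kg·m²·s⁻²·A⁻².
Combining: Sv·lx⁻²·H = (m²·s⁻²) · (m⁴·cd⁻²) · (kg·m²·s⁻²·A⁻²) = kg·m⁸·s⁻⁴·A⁻²·cd⁻².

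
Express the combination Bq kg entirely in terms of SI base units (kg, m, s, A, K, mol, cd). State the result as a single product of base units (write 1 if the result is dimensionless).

Bq = 1/s = s⁻¹ (activity is decays per second).
Combining: Bq·kg = s⁻¹ · kg = kg·s⁻¹.

kg·s⁻¹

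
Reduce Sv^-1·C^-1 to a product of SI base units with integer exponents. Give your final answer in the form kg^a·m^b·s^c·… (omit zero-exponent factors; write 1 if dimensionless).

Sv = J/kg (equivalent dose = energy per mass),
    = m²·s⁻².
So Sv⁻¹ = m⁻²·s².
C = A·s = s·A (charge = current × time).
So C⁻¹ = s⁻¹·A⁻¹.
Combining: Sv⁻¹·C⁻¹ = (m⁻²·s²) · (s⁻¹·A⁻¹) = m⁻²·s·A⁻¹.

m⁻²·s·A⁻¹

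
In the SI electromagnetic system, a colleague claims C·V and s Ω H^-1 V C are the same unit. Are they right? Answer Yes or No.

Left side:
  C = A·s = s·A (charge = current × time).
  V = W/A (potential = power per current),
      = kg·m²·s⁻³·A⁻¹.
  Combining: C·V = (s·A) · (kg·m²·s⁻³·A⁻¹) = kg·m²·s⁻².
Right side:
  Ω = kg·m²·s⁻³·A⁻².
  H = kg·m²·s⁻²·A⁻².
  So H⁻¹ = kg⁻¹·m⁻²·s²·A².
  V = kg·m²·s⁻³·A⁻¹.
  C = s·A.
  Combining: s·Ω·H⁻¹·V·C = s · (kg·m²·s⁻³·A⁻²) · (kg⁻¹·m⁻²·s²·A²) · (kg·m²·s⁻³·A⁻¹) · (s·A) = kg·m²·s⁻².
Both reduce to kg·m²·s⁻².

Yes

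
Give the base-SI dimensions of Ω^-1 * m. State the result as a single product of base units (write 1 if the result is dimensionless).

kg⁻¹·m⁻¹·s³·A²

Ω = kg·m²·s⁻³·A⁻².
So Ω⁻¹ = kg⁻¹·m⁻²·s³·A².
Combining: Ω⁻¹·m = (kg⁻¹·m⁻²·s³·A²) · m = kg⁻¹·m⁻¹·s³·A².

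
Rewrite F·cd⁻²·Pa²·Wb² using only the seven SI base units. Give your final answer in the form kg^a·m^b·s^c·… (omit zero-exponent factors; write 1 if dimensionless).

F = C/V (capacitance = charge per voltage),
    = A·s/(kg·m²·s⁻³·A⁻¹) (substituting C and V),
    = kg⁻¹·m⁻²·s⁴·A².
Pa = N/m² (pressure = force per area),
    = kg·m⁻¹·s⁻².
So Pa² = kg²·m⁻²·s⁻⁴.
Wb = V·s (flux: a volt is a weber per second),
    = kg·m²·s⁻²·A⁻¹.
So Wb² = kg²·m⁴·s⁻⁴·A⁻².
Combining: F·cd⁻²·Pa²·Wb² = (kg⁻¹·m⁻²·s⁴·A²) · cd⁻² · (kg²·m⁻²·s⁻⁴) · (kg²·m⁴·s⁻⁴·A⁻²) = kg³·s⁻⁴·cd⁻².

kg³·s⁻⁴·cd⁻²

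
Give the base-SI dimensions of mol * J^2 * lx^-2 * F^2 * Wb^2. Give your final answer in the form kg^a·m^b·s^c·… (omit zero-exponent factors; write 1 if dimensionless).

J = N·m (work = force × distance),
    = kg·m²·s⁻².
So J² = kg²·m⁴·s⁻⁴.
lx = lm/m² (illuminance = luminous flux per area),
    = m⁻²·cd.
So lx⁻² = m⁴·cd⁻².
F = C/V (capacitance = charge per voltage),
    = A·s/(kg·m²·s⁻³·A⁻¹) (substituting C and V),
    = kg⁻¹·m⁻²·s⁴·A².
So F² = kg⁻²·m⁻⁴·s⁸·A⁴.
Wb = V·s (flux: a volt is a weber per second),
    = kg·m²·s⁻²·A⁻¹.
So Wb² = kg²·m⁴·s⁻⁴·A⁻².
Combining: mol·J²·lx⁻²·F²·Wb² = mol · (kg²·m⁴·s⁻⁴) · (m⁴·cd⁻²) · (kg⁻²·m⁻⁴·s⁸·A⁴) · (kg²·m⁴·s⁻⁴·A⁻²) = kg²·m⁸·A²·mol·cd⁻².

kg²·m⁸·A²·mol·cd⁻²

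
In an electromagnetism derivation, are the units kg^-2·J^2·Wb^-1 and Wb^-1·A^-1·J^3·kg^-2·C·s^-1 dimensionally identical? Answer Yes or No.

Left side:
  J = kg·m²·s⁻².
  So J² = kg²·m⁴·s⁻⁴.
  Wb = kg·m²·s⁻²·A⁻¹.
  So Wb⁻¹ = kg⁻¹·m⁻²·s²·A.
  Combining: kg⁻²·J²·Wb⁻¹ = kg⁻² · (kg²·m⁴·s⁻⁴) · (kg⁻¹·m⁻²·s²·A) = kg⁻¹·m²·s⁻²·A.
Right side:
  Wb = V·s (flux: a volt is a weber per second),
      = kg·m²·s⁻²·A⁻¹.
  So Wb⁻¹ = kg⁻¹·m⁻²·s²·A.
  J = N·m (work = force × distance),
      = kg·m²·s⁻².
  So J³ = kg³·m⁶·s⁻⁶.
  C = A·s = s·A (charge = current × time).
  Combining: Wb⁻¹·A⁻¹·J³·kg⁻²·C·s⁻¹ = (kg⁻¹·m⁻²·s²·A) · A⁻¹ · (kg³·m⁶·s⁻⁶) · kg⁻² · (s·A) · s⁻¹ = m⁴·s⁻⁴·A.
Left is kg⁻¹·m²·s⁻²·A; right is m⁴·s⁻⁴·A — different.

No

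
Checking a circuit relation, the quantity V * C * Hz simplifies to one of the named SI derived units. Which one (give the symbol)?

V = W/A (potential = power per current),
    = kg·m²·s⁻³·A⁻¹.
C = A·s = s·A (charge = current × time).
Hz = 1/s = s⁻¹ (frequency is cycles per second).
Combining: V·C·Hz = (kg·m²·s⁻³·A⁻¹) · (s·A) · s⁻¹ = kg·m²·s⁻³.
kg·m²·s⁻³ is the base-SI form of the watt.

W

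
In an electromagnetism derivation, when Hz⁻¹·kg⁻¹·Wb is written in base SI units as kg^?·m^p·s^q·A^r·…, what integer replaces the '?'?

Hz = s⁻¹.
So Hz⁻¹ = s.
Wb = kg·m²·s⁻²·A⁻¹.
Combining: Hz⁻¹·kg⁻¹·Wb = s · kg⁻¹ · (kg·m²·s⁻²·A⁻¹) = m²·s⁻¹·A⁻¹.
The exponent of kg is 0.

0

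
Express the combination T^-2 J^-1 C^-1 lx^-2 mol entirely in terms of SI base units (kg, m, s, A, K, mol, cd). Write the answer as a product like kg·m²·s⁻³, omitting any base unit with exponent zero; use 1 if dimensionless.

kg⁻³·m²·s⁵·A·mol·cd⁻²

T = Wb/m² (flux density = flux per area),
    = kg·s⁻²·A⁻¹.
So T⁻² = kg⁻²·s⁴·A².
J = N·m (work = force × distance),
    = kg·m²·s⁻².
So J⁻¹ = kg⁻¹·m⁻²·s².
C = A·s = s·A (charge = current × time).
So C⁻¹ = s⁻¹·A⁻¹.
lx = lm/m² (illuminance = luminous flux per area),
    = m⁻²·cd.
So lx⁻² = m⁴·cd⁻².
Combining: T⁻²·J⁻¹·C⁻¹·lx⁻²·mol = (kg⁻²·s⁴·A²) · (kg⁻¹·m⁻²·s²) · (s⁻¹·A⁻¹) · (m⁴·cd⁻²) · mol = kg⁻³·m²·s⁵·A·mol·cd⁻².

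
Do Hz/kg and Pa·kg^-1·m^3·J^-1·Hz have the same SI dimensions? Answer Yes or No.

Left side:
  Hz = 1/s = s⁻¹ (frequency is cycles per second).
  Combining: kg⁻¹·Hz = kg⁻¹ · s⁻¹ = kg⁻¹·s⁻¹.
Right side:
  Pa = N/m² (pressure = force per area),
      = kg·m⁻¹·s⁻².
  J = N·m (work = force × distance),
      = kg·m²·s⁻².
  So J⁻¹ = kg⁻¹·m⁻²·s².
  Hz = 1/s = s⁻¹ (frequency is cycles per second).
  Combining: Pa·kg⁻¹·m³·J⁻¹·Hz = (kg·m⁻¹·s⁻²) · kg⁻¹ · m³ · (kg⁻¹·m⁻²·s²) · s⁻¹ = kg⁻¹·s⁻¹.
Both reduce to kg⁻¹·s⁻¹.

Yes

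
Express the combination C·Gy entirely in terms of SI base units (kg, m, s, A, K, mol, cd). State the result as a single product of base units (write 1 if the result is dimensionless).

m²·s⁻¹·A

C = A·s = s·A (charge = current × time).
Gy = J/kg (absorbed dose = energy per mass),
    = m²·s⁻².
Combining: C·Gy = (s·A) · (m²·s⁻²) = m²·s⁻¹·A.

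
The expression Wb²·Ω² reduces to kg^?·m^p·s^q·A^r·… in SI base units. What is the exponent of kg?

4

Wb = V·s (flux: a volt is a weber per second),
    = kg·m²·s⁻²·A⁻¹.
So Wb² = kg²·m⁴·s⁻⁴·A⁻².
Ω = V/A (resistance = voltage per current),
    = kg·m²·s⁻³·A⁻².
So Ω² = kg²·m⁴·s⁻⁶·A⁻⁴.
Combining: Wb²·Ω² = (kg²·m⁴·s⁻⁴·A⁻²) · (kg²·m⁴·s⁻⁶·A⁻⁴) = kg⁴·m⁸·s⁻¹⁰·A⁻⁶.
The exponent of kg is 4.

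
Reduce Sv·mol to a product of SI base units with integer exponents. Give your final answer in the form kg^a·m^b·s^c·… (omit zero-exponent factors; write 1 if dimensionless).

Sv = m²·s⁻².
Combining: Sv·mol = (m²·s⁻²) · mol = m²·s⁻²·mol.

m²·s⁻²·mol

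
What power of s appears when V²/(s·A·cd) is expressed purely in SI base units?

V = kg·m²·s⁻³·A⁻¹.
So V² = kg²·m⁴·s⁻⁶·A⁻².
Combining: s⁻¹·A⁻¹·cd⁻¹·V² = s⁻¹ · A⁻¹ · cd⁻¹ · (kg²·m⁴·s⁻⁶·A⁻²) = kg²·m⁴·s⁻⁷·A⁻³·cd⁻¹.
The exponent of s is -7.

-7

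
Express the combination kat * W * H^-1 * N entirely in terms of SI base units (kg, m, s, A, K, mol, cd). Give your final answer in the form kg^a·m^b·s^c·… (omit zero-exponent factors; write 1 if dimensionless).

kat = s⁻¹·mol.
W = kg·m²·s⁻³.
H = kg·m²·s⁻²·A⁻².
So H⁻¹ = kg⁻¹·m⁻²·s²·A².
N = kg·m·s⁻².
Combining: kat·W·H⁻¹·N = (s⁻¹·mol) · (kg·m²·s⁻³) · (kg⁻¹·m⁻²·s²·A²) · (kg·m·s⁻²) = kg·m·s⁻⁴·A²·mol.

kg·m·s⁻⁴·A²·mol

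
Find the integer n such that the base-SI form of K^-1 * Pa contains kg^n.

Pa = kg·m⁻¹·s⁻².
Combining: K⁻¹·Pa = K⁻¹ · (kg·m⁻¹·s⁻²) = kg·m⁻¹·s⁻²·K⁻¹.
The exponent of kg is 1.

1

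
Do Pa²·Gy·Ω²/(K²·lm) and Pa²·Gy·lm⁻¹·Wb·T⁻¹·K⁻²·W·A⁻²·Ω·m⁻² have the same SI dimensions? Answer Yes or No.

Yes

Left side:
  Pa = kg·m⁻¹·s⁻².
  So Pa² = kg²·m⁻²·s⁻⁴.
  Gy = m²·s⁻².
  Ω = kg·m²·s⁻³·A⁻².
  So Ω² = kg²·m⁴·s⁻⁶·A⁻⁴.
  lm = cd.
  So lm⁻¹ = cd⁻¹.
  Combining: K⁻²·Pa²·Gy·Ω²·lm⁻¹ = K⁻² · (kg²·m⁻²·s⁻⁴) · (m²·s⁻²) · (kg²·m⁴·s⁻⁶·A⁻⁴) · cd⁻¹ = kg⁴·m⁴·s⁻¹²·A⁻⁴·K⁻²·cd⁻¹.
Right side:
  Pa = kg·m⁻¹·s⁻².
  So Pa² = kg²·m⁻²·s⁻⁴.
  Gy = m²·s⁻².
  lm = cd.
  So lm⁻¹ = cd⁻¹.
  Wb = kg·m²·s⁻²·A⁻¹.
  T = kg·s⁻²·A⁻¹.
  So T⁻¹ = kg⁻¹·s²·A.
  W = kg·m²·s⁻³.
  Ω = kg·m²·s⁻³·A⁻².
  Combining: Pa²·Gy·lm⁻¹·Wb·T⁻¹·K⁻²·W·A⁻²·Ω·m⁻² = (kg²·m⁻²·s⁻⁴) · (m²·s⁻²) · cd⁻¹ · (kg·m²·s⁻²·A⁻¹) · (kg⁻¹·s²·A) · K⁻² · (kg·m²·s⁻³) · A⁻² · (kg·m²·s⁻³·A⁻²) · m⁻² = kg⁴·m⁴·s⁻¹²·A⁻⁴·K⁻²·cd⁻¹.
Both reduce to kg⁴·m⁴·s⁻¹²·A⁻⁴·K⁻²·cd⁻¹.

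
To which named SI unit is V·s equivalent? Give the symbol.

V = W/A (potential = power per current),
    = kg·m²·s⁻³·A⁻¹.
Combining: V·s = (kg·m²·s⁻³·A⁻¹) · s = kg·m²·s⁻²·A⁻¹.
kg·m²·s⁻²·A⁻¹ is the base-SI form of the weber.

Wb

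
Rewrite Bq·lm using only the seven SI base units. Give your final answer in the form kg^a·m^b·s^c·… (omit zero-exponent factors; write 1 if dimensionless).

Bq = 1/s = s⁻¹ (activity is decays per second).
lm = cd·sr = cd (luminous flux; sr is dimensionless).
Combining: Bq·lm = s⁻¹ · cd = s⁻¹·cd.

s⁻¹·cd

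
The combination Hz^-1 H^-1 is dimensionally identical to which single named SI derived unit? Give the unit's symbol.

Hz = s⁻¹.
So Hz⁻¹ = s.
H = kg·m²·s⁻²·A⁻².
So H⁻¹ = kg⁻¹·m⁻²·s²·A².
Combining: Hz⁻¹·H⁻¹ = s · (kg⁻¹·m⁻²·s²·A²) = kg⁻¹·m⁻²·s³·A².
kg⁻¹·m⁻²·s³·A² is the base-SI form of the siemens.

S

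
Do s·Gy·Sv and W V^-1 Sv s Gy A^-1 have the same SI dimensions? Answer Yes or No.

Yes

Left side:
  Gy = J/kg (absorbed dose = energy per mass),
      = m²·s⁻².
  Sv = J/kg (equivalent dose = energy per mass),
      = m²·s⁻².
  Combining: s·Gy·Sv = s · (m²·s⁻²) · (m²·s⁻²) = m⁴·s⁻³.
Right side:
  W = J/s (power = energy per time),
      = kg·m²·s⁻³.
  V = W/A (potential = power per current),
      = kg·m²·s⁻³·A⁻¹.
  So V⁻¹ = kg⁻¹·m⁻²·s³·A.
  Sv = J/kg (equivalent dose = energy per mass),
      = m²·s⁻².
  Gy = J/kg (absorbed dose = energy per mass),
      = m²·s⁻².
  Combining: W·V⁻¹·Sv·s·Gy·A⁻¹ = (kg·m²·s⁻³) · (kg⁻¹·m⁻²·s³·A) · (m²·s⁻²) · s · (m²·s⁻²) · A⁻¹ = m⁴·s⁻³.
Both reduce to m⁴·s⁻³.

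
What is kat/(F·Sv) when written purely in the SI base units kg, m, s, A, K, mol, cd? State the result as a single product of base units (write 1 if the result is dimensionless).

F = C/V (capacitance = charge per voltage),
    = A·s/(kg·m²·s⁻³·A⁻¹) (substituting C and V),
    = kg⁻¹·m⁻²·s⁴·A².
So F⁻¹ = kg·m²·s⁻⁴·A⁻².
Sv = J/kg (equivalent dose = energy per mass),
    = m²·s⁻².
So Sv⁻¹ = m⁻²·s².
kat = mol/s = s⁻¹·mol (catalytic activity).
Combining: F⁻¹·Sv⁻¹·kat = (kg·m²·s⁻⁴·A⁻²) · (m⁻²·s²) · (s⁻¹·mol) = kg·s⁻³·A⁻²·mol.

kg·s⁻³·A⁻²·mol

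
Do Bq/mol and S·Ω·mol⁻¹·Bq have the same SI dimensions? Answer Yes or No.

Yes

Left side:
  Bq = s⁻¹.
  Combining: Bq·mol⁻¹ = s⁻¹ · mol⁻¹ = s⁻¹·mol⁻¹.
Right side:
  S = 1/Ω (conductance is reciprocal resistance),
      = kg⁻¹·m⁻²·s³·A².
  Ω = V/A (resistance = voltage per current),
      = kg·m²·s⁻³·A⁻².
  Bq = 1/s = s⁻¹ (activity is decays per second).
  Combining: S·Ω·mol⁻¹·Bq = (kg⁻¹·m⁻²·s³·A²) · (kg·m²·s⁻³·A⁻²) · mol⁻¹ · s⁻¹ = s⁻¹·mol⁻¹.
Both reduce to s⁻¹·mol⁻¹.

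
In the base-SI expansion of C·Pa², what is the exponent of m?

C = A·s = s·A (charge = current × time).
Pa = N/m² (pressure = force per area),
    = kg·m⁻¹·s⁻².
So Pa² = kg²·m⁻²·s⁻⁴.
Combining: C·Pa² = (s·A) · (kg²·m⁻²·s⁻⁴) = kg²·m⁻²·s⁻³·A.
The exponent of m is -2.

-2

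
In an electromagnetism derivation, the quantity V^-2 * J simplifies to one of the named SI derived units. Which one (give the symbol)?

V = W/A (potential = power per current),
    = kg·m²·s⁻³·A⁻¹.
So V⁻² = kg⁻²·m⁻⁴·s⁶·A².
J = N·m (work = force × distance),
    = kg·m²·s⁻².
Combining: V⁻²·J = (kg⁻²·m⁻⁴·s⁶·A²) · (kg·m²·s⁻²) = kg⁻¹·m⁻²·s⁴·A².
kg⁻¹·m⁻²·s⁴·A² is the base-SI form of the farad.

F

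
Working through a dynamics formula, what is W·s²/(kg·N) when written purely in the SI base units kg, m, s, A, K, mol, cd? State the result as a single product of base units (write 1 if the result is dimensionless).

kg⁻¹·m·s

W = J/s (power = energy per time),
    = kg·m²·s⁻³.
N = kg·m/s² = kg·m·s⁻² (force = mass × acceleration).
So N⁻¹ = kg⁻¹·m⁻¹·s².
Combining: kg⁻¹·W·N⁻¹·s² = kg⁻¹ · (kg·m²·s⁻³) · (kg⁻¹·m⁻¹·s²) · s² = kg⁻¹·m·s.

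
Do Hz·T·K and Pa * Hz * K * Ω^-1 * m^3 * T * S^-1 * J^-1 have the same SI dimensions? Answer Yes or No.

Yes

Left side:
  Hz = s⁻¹.
  T = kg·s⁻²·A⁻¹.
  Combining: Hz·T·K = s⁻¹ · (kg·s⁻²·A⁻¹) · K = kg·s⁻³·A⁻¹·K.
Right side:
  Pa = kg·m⁻¹·s⁻².
  Hz = s⁻¹.
  Ω = kg·m²·s⁻³·A⁻².
  So Ω⁻¹ = kg⁻¹·m⁻²·s³·A².
  T = kg·s⁻²·A⁻¹.
  S = kg⁻¹·m⁻²·s³·A².
  So S⁻¹ = kg·m²·s⁻³·A⁻².
  J = kg·m²·s⁻².
  So J⁻¹ = kg⁻¹·m⁻²·s².
  Combining: Pa·Hz·K·Ω⁻¹·m³·T·S⁻¹·J⁻¹ = (kg·m⁻¹·s⁻²) · s⁻¹ · K · (kg⁻¹·m⁻²·s³·A²) · m³ · (kg·s⁻²·A⁻¹) · (kg·m²·s⁻³·A⁻²) · (kg⁻¹·m⁻²·s²) = kg·s⁻³·A⁻¹·K.
Both reduce to kg·s⁻³·A⁻¹·K.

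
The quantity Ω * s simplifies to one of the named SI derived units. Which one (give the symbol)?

H

Ω = kg·m²·s⁻³·A⁻².
Combining: Ω·s = (kg·m²·s⁻³·A⁻²) · s = kg·m²·s⁻²·A⁻².
kg·m²·s⁻²·A⁻² is the base-SI form of the henry.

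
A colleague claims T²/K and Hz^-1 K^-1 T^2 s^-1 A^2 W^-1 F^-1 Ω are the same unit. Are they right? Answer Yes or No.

Left side:
  T = Wb/m² (flux density = flux per area),
      = kg·s⁻²·A⁻¹.
  So T² = kg²·s⁻⁴·A⁻².
  Combining: T²·K⁻¹ = (kg²·s⁻⁴·A⁻²) · K⁻¹ = kg²·s⁻⁴·A⁻²·K⁻¹.
Right side:
  Hz = s⁻¹.
  So Hz⁻¹ = s.
  T = kg·s⁻²·A⁻¹.
  So T² = kg²·s⁻⁴·A⁻².
  W = kg·m²·s⁻³.
  So W⁻¹ = kg⁻¹·m⁻²·s³.
  F = kg⁻¹·m⁻²·s⁴·A².
  So F⁻¹ = kg·m²·s⁻⁴·A⁻².
  Ω = kg·m²·s⁻³·A⁻².
  Combining: Hz⁻¹·K⁻¹·T²·s⁻¹·A²·W⁻¹·F⁻¹·Ω = s · K⁻¹ · (kg²·s⁻⁴·A⁻²) · s⁻¹ · A² · (kg⁻¹·m⁻²·s³) · (kg·m²·s⁻⁴·A⁻²) · (kg·m²·s⁻³·A⁻²) = kg³·m²·s⁻⁸·A⁻⁴·K⁻¹.
Left is kg²·s⁻⁴·A⁻²·K⁻¹; right is kg³·m²·s⁻⁸·A⁻⁴·K⁻¹ — different.

No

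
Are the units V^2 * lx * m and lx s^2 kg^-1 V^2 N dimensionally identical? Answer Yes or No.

Yes

Left side:
  V = W/A (potential = power per current),
      = kg·m²·s⁻³·A⁻¹.
  So V² = kg²·m⁴·s⁻⁶·A⁻².
  lx = lm/m² (illuminance = luminous flux per area),
      = m⁻²·cd.
  Combining: V²·lx·m = (kg²·m⁴·s⁻⁶·A⁻²) · (m⁻²·cd) · m = kg²·m³·s⁻⁶·A⁻²·cd.
Right side:
  lx = lm/m² (illuminance = luminous flux per area),
      = m⁻²·cd.
  V = W/A (potential = power per current),
      = kg·m²·s⁻³·A⁻¹.
  So V² = kg²·m⁴·s⁻⁶·A⁻².
  N = kg·m/s² = kg·m·s⁻² (force = mass × acceleration).
  Combining: lx·s²·kg⁻¹·V²·N = (m⁻²·cd) · s² · kg⁻¹ · (kg²·m⁴·s⁻⁶·A⁻²) · (kg·m·s⁻²) = kg²·m³·s⁻⁶·A⁻²·cd.
Both reduce to kg²·m³·s⁻⁶·A⁻²·cd.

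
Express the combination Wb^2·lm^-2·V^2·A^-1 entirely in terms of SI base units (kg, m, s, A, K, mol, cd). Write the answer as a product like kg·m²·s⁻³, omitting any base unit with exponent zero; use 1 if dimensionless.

kg⁴·m⁸·s⁻¹⁰·A⁻⁵·cd⁻²

Wb = kg·m²·s⁻²·A⁻¹.
So Wb² = kg²·m⁴·s⁻⁴·A⁻².
lm = cd.
So lm⁻² = cd⁻².
V = kg·m²·s⁻³·A⁻¹.
So V² = kg²·m⁴·s⁻⁶·A⁻².
Combining: Wb²·lm⁻²·V²·A⁻¹ = (kg²·m⁴·s⁻⁴·A⁻²) · cd⁻² · (kg²·m⁴·s⁻⁶·A⁻²) · A⁻¹ = kg⁴·m⁸·s⁻¹⁰·A⁻⁵·cd⁻².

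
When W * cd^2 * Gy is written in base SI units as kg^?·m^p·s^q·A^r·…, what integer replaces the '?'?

1

W = J/s (power = energy per time),
    = kg·m²·s⁻³.
Gy = J/kg (absorbed dose = energy per mass),
    = m²·s⁻².
Combining: W·cd²·Gy = (kg·m²·s⁻³) · cd² · (m²·s⁻²) = kg·m⁴·s⁻⁵·cd².
The exponent of kg is 1.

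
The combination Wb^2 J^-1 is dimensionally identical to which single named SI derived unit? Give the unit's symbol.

H

Wb = kg·m²·s⁻²·A⁻¹.
So Wb² = kg²·m⁴·s⁻⁴·A⁻².
J = kg·m²·s⁻².
So J⁻¹ = kg⁻¹·m⁻²·s².
Combining: Wb²·J⁻¹ = (kg²·m⁴·s⁻⁴·A⁻²) · (kg⁻¹·m⁻²·s²) = kg·m²·s⁻²·A⁻².
kg·m²·s⁻²·A⁻² is the base-SI form of the henry.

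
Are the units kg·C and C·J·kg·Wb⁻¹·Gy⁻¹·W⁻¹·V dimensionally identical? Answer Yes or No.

Left side:
  C = A·s = s·A (charge = current × time).
  Combining: kg·C = kg · (s·A) = kg·s·A.
Right side:
  C = s·A.
  J = kg·m²·s⁻².
  Wb = kg·m²·s⁻²·A⁻¹.
  So Wb⁻¹ = kg⁻¹·m⁻²·s²·A.
  Gy = m²·s⁻².
  So Gy⁻¹ = m⁻²·s².
  W = kg·m²·s⁻³.
  So W⁻¹ = kg⁻¹·m⁻²·s³.
  V = kg·m²·s⁻³·A⁻¹.
  Combining: C·J·kg·Wb⁻¹·Gy⁻¹·W⁻¹·V = (s·A) · (kg·m²·s⁻²) · kg · (kg⁻¹·m⁻²·s²·A) · (m⁻²·s²) · (kg⁻¹·m⁻²·s³) · (kg·m²·s⁻³·A⁻¹) = kg·m⁻²·s³·A.
Left is kg·s·A; right is kg·m⁻²·s³·A — different.

No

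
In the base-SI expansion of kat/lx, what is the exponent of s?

kat = s⁻¹·mol.
lx = m⁻²·cd.
So lx⁻¹ = m²·cd⁻¹.
Combining: kat·lx⁻¹ = (s⁻¹·mol) · (m²·cd⁻¹) = m²·s⁻¹·mol·cd⁻¹.
The exponent of s is -1.

-1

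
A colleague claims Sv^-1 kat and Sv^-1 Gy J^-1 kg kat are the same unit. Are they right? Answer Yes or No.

Yes

Left side:
  Sv = J/kg (equivalent dose = energy per mass),
      = m²·s⁻².
  So Sv⁻¹ = m⁻²·s².
  kat = mol/s = s⁻¹·mol (catalytic activity).
  Combining: Sv⁻¹·kat = (m⁻²·s²) · (s⁻¹·mol) = m⁻²·s·mol.
Right side:
  Sv = J/kg (equivalent dose = energy per mass),
      = m²·s⁻².
  So Sv⁻¹ = m⁻²·s².
  Gy = J/kg (absorbed dose = energy per mass),
      = m²·s⁻².
  J = N·m (work = force × distance),
      = kg·m²·s⁻².
  So J⁻¹ = kg⁻¹·m⁻²·s².
  kat = mol/s = s⁻¹·mol (catalytic activity).
  Combining: Sv⁻¹·Gy·J⁻¹·kg·kat = (m⁻²·s²) · (m²·s⁻²) · (kg⁻¹·m⁻²·s²) · kg · (s⁻¹·mol) = m⁻²·s·mol.
Both reduce to m⁻²·s·mol.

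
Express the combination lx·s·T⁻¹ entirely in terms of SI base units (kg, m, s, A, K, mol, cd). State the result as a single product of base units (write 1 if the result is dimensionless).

lx = lm/m² (illuminance = luminous flux per area),
    = m⁻²·cd.
T = Wb/m² (flux density = flux per area),
    = kg·s⁻²·A⁻¹.
So T⁻¹ = kg⁻¹·s²·A.
Combining: lx·s·T⁻¹ = (m⁻²·cd) · s · (kg⁻¹·s²·A) = kg⁻¹·m⁻²·s³·A·cd.

kg⁻¹·m⁻²·s³·A·cd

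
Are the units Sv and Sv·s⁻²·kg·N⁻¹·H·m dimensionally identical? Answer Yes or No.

No

Left side:
  Sv = J/kg (equivalent dose = energy per mass),
      = m²·s⁻².
Right side:
  Sv = J/kg (equivalent dose = energy per mass),
      = m²·s⁻².
  N = kg·m/s² = kg·m·s⁻² (force = mass × acceleration).
  So N⁻¹ = kg⁻¹·m⁻¹·s².
  H = Wb/A (inductance = flux per current),
      = kg·m²·s⁻²·A⁻².
  Combining: Sv·s⁻²·kg·N⁻¹·H·m = (m²·s⁻²) · s⁻² · kg · (kg⁻¹·m⁻¹·s²) · (kg·m²·s⁻²·A⁻²) · m = kg·m⁴·s⁻⁴·A⁻².
Left is m²·s⁻²; right is kg·m⁴·s⁻⁴·A⁻² — different.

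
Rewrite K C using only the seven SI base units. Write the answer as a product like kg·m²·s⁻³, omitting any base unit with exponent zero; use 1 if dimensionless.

s·A·K

C = A·s = s·A (charge = current × time).
Combining: K·C = K · (s·A) = s·A·K.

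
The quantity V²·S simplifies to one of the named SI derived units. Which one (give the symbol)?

W

V = W/A (potential = power per current),
    = kg·m²·s⁻³·A⁻¹.
So V² = kg²·m⁴·s⁻⁶·A⁻².
S = 1/Ω (conductance is reciprocal resistance),
    = kg⁻¹·m⁻²·s³·A².
Combining: V²·S = (kg²·m⁴·s⁻⁶·A⁻²) · (kg⁻¹·m⁻²·s³·A²) = kg·m²·s⁻³.
kg·m²·s⁻³ is the base-SI form of the watt.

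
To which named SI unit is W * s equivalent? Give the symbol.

J

W = kg·m²·s⁻³.
Combining: W·s = (kg·m²·s⁻³) · s = kg·m²·s⁻².
kg·m²·s⁻² is the base-SI form of the joule.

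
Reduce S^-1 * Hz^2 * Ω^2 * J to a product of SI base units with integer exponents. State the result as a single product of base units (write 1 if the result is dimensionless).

kg⁴·m⁸·s⁻¹³·A⁻⁶

S = 1/Ω (conductance is reciprocal resistance),
    = kg⁻¹·m⁻²·s³·A².
So S⁻¹ = kg·m²·s⁻³·A⁻².
Hz = 1/s = s⁻¹ (frequency is cycles per second).
So Hz² = s⁻².
Ω = V/A (resistance = voltage per current),
    = kg·m²·s⁻³·A⁻².
So Ω² = kg²·m⁴·s⁻⁶·A⁻⁴.
J = N·m (work = force × distance),
    = kg·m²·s⁻².
Combining: S⁻¹·Hz²·Ω²·J = (kg·m²·s⁻³·A⁻²) · s⁻² · (kg²·m⁴·s⁻⁶·A⁻⁴) · (kg·m²·s⁻²) = kg⁴·m⁸·s⁻¹³·A⁻⁶.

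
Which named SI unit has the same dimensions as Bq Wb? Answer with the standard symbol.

V

Bq = s⁻¹.
Wb = kg·m²·s⁻²·A⁻¹.
Combining: Bq·Wb = s⁻¹ · (kg·m²·s⁻²·A⁻¹) = kg·m²·s⁻³·A⁻¹.
kg·m²·s⁻³·A⁻¹ is the base-SI form of the volt.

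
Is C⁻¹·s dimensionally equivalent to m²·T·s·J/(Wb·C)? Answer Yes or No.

Left side:
  C = s·A.
  So C⁻¹ = s⁻¹·A⁻¹.
  Combining: C⁻¹·s = (s⁻¹·A⁻¹) · s = A⁻¹.
Right side:
  Wb = V·s (flux: a volt is a weber per second),
      = kg·m²·s⁻²·A⁻¹.
  So Wb⁻¹ = kg⁻¹·m⁻²·s²·A.
  C = A·s = s·A (charge = current × time).
  So C⁻¹ = s⁻¹·A⁻¹.
  T = Wb/m² (flux density = flux per area),
      = kg·s⁻²·A⁻¹.
  J = N·m (work = force × distance),
      = kg·m²·s⁻².
  Combining: Wb⁻¹·m²·C⁻¹·T·s·J = (kg⁻¹·m⁻²·s²·A) · m² · (s⁻¹·A⁻¹) · (kg·s⁻²·A⁻¹) · s · (kg·m²·s⁻²) = kg·m²·s⁻²·A⁻¹.
Left is A⁻¹; right is kg·m²·s⁻²·A⁻¹ — different.

No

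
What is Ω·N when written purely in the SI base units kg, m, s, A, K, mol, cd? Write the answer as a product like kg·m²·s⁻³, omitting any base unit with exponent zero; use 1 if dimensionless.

Ω = V/A (resistance = voltage per current),
    = kg·m²·s⁻³·A⁻².
N = kg·m/s² = kg·m·s⁻² (force = mass × acceleration).
Combining: Ω·N = (kg·m²·s⁻³·A⁻²) · (kg·m·s⁻²) = kg²·m³·s⁻⁵·A⁻².

kg²·m³·s⁻⁵·A⁻²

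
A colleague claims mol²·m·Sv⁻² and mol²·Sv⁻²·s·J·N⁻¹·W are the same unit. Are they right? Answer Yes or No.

Left side:
  Sv = J/kg (equivalent dose = energy per mass),
      = m²·s⁻².
  So Sv⁻² = m⁻⁴·s⁴.
  Combining: mol²·m·Sv⁻² = mol² · m · (m⁻⁴·s⁴) = m⁻³·s⁴·mol².
Right side:
  Sv = J/kg (equivalent dose = energy per mass),
      = m²·s⁻².
  So Sv⁻² = m⁻⁴·s⁴.
  J = N·m (work = force × distance),
      = kg·m²·s⁻².
  N = kg·m/s² = kg·m·s⁻² (force = mass × acceleration).
  So N⁻¹ = kg⁻¹·m⁻¹·s².
  W = J/s (power = energy per time),
      = kg·m²·s⁻³.
  Combining: mol²·Sv⁻²·s·J·N⁻¹·W = mol² · (m⁻⁴·s⁴) · s · (kg·m²·s⁻²) · (kg⁻¹·m⁻¹·s²) · (kg·m²·s⁻³) = kg·m⁻¹·s²·mol².
Left is m⁻³·s⁴·mol²; right is kg·m⁻¹·s²·mol² — different.

No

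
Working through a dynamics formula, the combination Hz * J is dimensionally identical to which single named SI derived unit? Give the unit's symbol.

Hz = s⁻¹.
J = kg·m²·s⁻².
Combining: Hz·J = s⁻¹ · (kg·m²·s⁻²) = kg·m²·s⁻³.
kg·m²·s⁻³ is the base-SI form of the watt.

W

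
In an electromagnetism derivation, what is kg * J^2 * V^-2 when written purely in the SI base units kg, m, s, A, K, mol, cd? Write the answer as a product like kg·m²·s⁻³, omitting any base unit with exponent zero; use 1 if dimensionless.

kg·s²·A²

J = kg·m²·s⁻².
So J² = kg²·m⁴·s⁻⁴.
V = kg·m²·s⁻³·A⁻¹.
So V⁻² = kg⁻²·m⁻⁴·s⁶·A².
Combining: kg·J²·V⁻² = kg · (kg²·m⁴·s⁻⁴) · (kg⁻²·m⁻⁴·s⁶·A²) = kg·s²·A².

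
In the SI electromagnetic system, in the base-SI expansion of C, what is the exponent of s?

1

C = A·s = s·A (charge = current × time).
The exponent of s is 1.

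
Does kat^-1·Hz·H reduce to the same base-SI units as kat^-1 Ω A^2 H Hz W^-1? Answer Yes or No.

Left side:
  kat = mol/s = s⁻¹·mol (catalytic activity).
  So kat⁻¹ = s·mol⁻¹.
  Hz = 1/s = s⁻¹ (frequency is cycles per second).
  H = Wb/A (inductance = flux per current),
      = kg·m²·s⁻²·A⁻².
  Combining: kat⁻¹·Hz·H = (s·mol⁻¹) · s⁻¹ · (kg·m²·s⁻²·A⁻²) = kg·m²·s⁻²·A⁻²·mol⁻¹.
Right side:
  kat = s⁻¹·mol.
  So kat⁻¹ = s·mol⁻¹.
  Ω = kg·m²·s⁻³·A⁻².
  H = kg·m²·s⁻²·A⁻².
  Hz = s⁻¹.
  W = kg·m²·s⁻³.
  So W⁻¹ = kg⁻¹·m⁻²·s³.
  Combining: kat⁻¹·Ω·A²·H·Hz·W⁻¹ = (s·mol⁻¹) · (kg·m²·s⁻³·A⁻²) · A² · (kg·m²·s⁻²·A⁻²) · s⁻¹ · (kg⁻¹·m⁻²·s³) = kg·m²·s⁻²·A⁻²·mol⁻¹.
Both reduce to kg·m²·s⁻²·A⁻²·mol⁻¹.

Yes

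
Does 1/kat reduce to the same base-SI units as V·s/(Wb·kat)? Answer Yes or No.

Left side:
  kat = mol/s = s⁻¹·mol (catalytic activity).
  So kat⁻¹ = s·mol⁻¹.
Right side:
  V = W/A (potential = power per current),
      = kg·m²·s⁻³·A⁻¹.
  Wb = V·s (flux: a volt is a weber per second),
      = kg·m²·s⁻²·A⁻¹.
  So Wb⁻¹ = kg⁻¹·m⁻²·s²·A.
  kat = mol/s = s⁻¹·mol (catalytic activity).
  So kat⁻¹ = s·mol⁻¹.
  Combining: V·Wb⁻¹·kat⁻¹·s = (kg·m²·s⁻³·A⁻¹) · (kg⁻¹·m⁻²·s²·A) · (s·mol⁻¹) · s = s·mol⁻¹.
Both reduce to s·mol⁻¹.

Yes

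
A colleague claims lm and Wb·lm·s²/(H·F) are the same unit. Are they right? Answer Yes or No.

No

Left side:
  lm = cd·sr = cd (luminous flux; sr is dimensionless).
Right side:
  H = Wb/A (inductance = flux per current),
      = kg·m²·s⁻²·A⁻².
  So H⁻¹ = kg⁻¹·m⁻²·s²·A².
  Wb = V·s (flux: a volt is a weber per second),
      = kg·m²·s⁻²·A⁻¹.
  lm = cd·sr = cd (luminous flux; sr is dimensionless).
  F = C/V (capacitance = charge per voltage),
      = A·s/(kg·m²·s⁻³·A⁻¹) (substituting C and V),
      = kg⁻¹·m⁻²·s⁴·A².
  So F⁻¹ = kg·m²·s⁻⁴·A⁻².
  Combining: H⁻¹·Wb·lm·s²·F⁻¹ = (kg⁻¹·m⁻²·s²·A²) · (kg·m²·s⁻²·A⁻¹) · cd · s² · (kg·m²·s⁻⁴·A⁻²) = kg·m²·s⁻²·A⁻¹·cd.
Left is cd; right is kg·m²·s⁻²·A⁻¹·cd — different.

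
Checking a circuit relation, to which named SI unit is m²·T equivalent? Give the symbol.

Wb

T = Wb/m² (flux density = flux per area),
    = kg·s⁻²·A⁻¹.
Combining: m²·T = m² · (kg·s⁻²·A⁻¹) = kg·m²·s⁻²·A⁻¹.
kg·m²·s⁻²·A⁻¹ is the base-SI form of the weber.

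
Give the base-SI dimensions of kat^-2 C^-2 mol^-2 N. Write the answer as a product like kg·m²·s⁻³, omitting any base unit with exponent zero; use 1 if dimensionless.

kg·m·s⁻²·A⁻²·mol⁻⁴

kat = s⁻¹·mol.
So kat⁻² = s²·mol⁻².
C = s·A.
So C⁻² = s⁻²·A⁻².
N = kg·m·s⁻².
Combining: kat⁻²·C⁻²·mol⁻²·N = (s²·mol⁻²) · (s⁻²·A⁻²) · mol⁻² · (kg·m·s⁻²) = kg·m·s⁻²·A⁻²·mol⁻⁴.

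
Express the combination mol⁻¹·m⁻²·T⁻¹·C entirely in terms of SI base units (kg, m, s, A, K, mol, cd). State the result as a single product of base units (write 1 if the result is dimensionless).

kg⁻¹·m⁻²·s³·A²·mol⁻¹

T = Wb/m² (flux density = flux per area),
    = kg·s⁻²·A⁻¹.
So T⁻¹ = kg⁻¹·s²·A.
C = A·s = s·A (charge = current × time).
Combining: mol⁻¹·m⁻²·T⁻¹·C = mol⁻¹ · m⁻² · (kg⁻¹·s²·A) · (s·A) = kg⁻¹·m⁻²·s³·A²·mol⁻¹.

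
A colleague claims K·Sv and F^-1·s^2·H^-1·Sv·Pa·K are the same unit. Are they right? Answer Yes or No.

Left side:
  Sv = J/kg (equivalent dose = energy per mass),
      = m²·s⁻².
  Combining: K·Sv = K · (m²·s⁻²) = m²·s⁻²·K.
Right side:
  F = kg⁻¹·m⁻²·s⁴·A².
  So F⁻¹ = kg·m²·s⁻⁴·A⁻².
  H = kg·m²·s⁻²·A⁻².
  So H⁻¹ = kg⁻¹·m⁻²·s²·A².
  Sv = m²·s⁻².
  Pa = kg·m⁻¹·s⁻².
  Combining: F⁻¹·s²·H⁻¹·Sv·Pa·K = (kg·m²·s⁻⁴·A⁻²) · s² · (kg⁻¹·m⁻²·s²·A²) · (m²·s⁻²) · (kg·m⁻¹·s⁻²) · K = kg·m·s⁻⁴·K.
Left is m²·s⁻²·K; right is kg·m·s⁻⁴·K — different.

No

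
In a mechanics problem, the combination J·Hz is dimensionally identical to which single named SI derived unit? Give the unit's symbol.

W

J = N·m (work = force × distance),
    = kg·m²·s⁻².
Hz = 1/s = s⁻¹ (frequency is cycles per second).
Combining: J·Hz = (kg·m²·s⁻²) · s⁻¹ = kg·m²·s⁻³.
kg·m²·s⁻³ is the base-SI form of the watt.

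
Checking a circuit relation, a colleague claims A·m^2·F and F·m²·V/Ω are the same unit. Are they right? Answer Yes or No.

Yes

Left side:
  F = C/V (capacitance = charge per voltage),
      = A·s/(kg·m²·s⁻³·A⁻¹) (substituting C and V),
      = kg⁻¹·m⁻²·s⁴·A².
  Combining: A·m²·F = A · m² · (kg⁻¹·m⁻²·s⁴·A²) = kg⁻¹·s⁴·A³.
Right side:
  F = kg⁻¹·m⁻²·s⁴·A².
  V = kg·m²·s⁻³·A⁻¹.
  Ω = kg·m²·s⁻³·A⁻².
  So Ω⁻¹ = kg⁻¹·m⁻²·s³·A².
  Combining: F·m²·V·Ω⁻¹ = (kg⁻¹·m⁻²·s⁴·A²) · m² · (kg·m²·s⁻³·A⁻¹) · (kg⁻¹·m⁻²·s³·A²) = kg⁻¹·s⁴·A³.
Both reduce to kg⁻¹·s⁴·A³.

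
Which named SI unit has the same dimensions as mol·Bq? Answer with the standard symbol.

Bq = 1/s = s⁻¹ (activity is decays per second).
Combining: mol·Bq = mol · s⁻¹ = s⁻¹·mol.
s⁻¹·mol is the base-SI form of the katal.

kat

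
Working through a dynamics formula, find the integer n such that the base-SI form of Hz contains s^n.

Hz = 1/s = s⁻¹ (frequency is cycles per second).
The exponent of s is -1.

-1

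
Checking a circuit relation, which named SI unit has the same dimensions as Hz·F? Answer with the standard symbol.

S

Hz = 1/s = s⁻¹ (frequency is cycles per second).
F = C/V (capacitance = charge per voltage),
    = A·s/(kg·m²·s⁻³·A⁻¹) (substituting C and V),
    = kg⁻¹·m⁻²·s⁴·A².
Combining: Hz·F = s⁻¹ · (kg⁻¹·m⁻²·s⁴·A²) = kg⁻¹·m⁻²·s³·A².
kg⁻¹·m⁻²·s³·A² is the base-SI form of the siemens.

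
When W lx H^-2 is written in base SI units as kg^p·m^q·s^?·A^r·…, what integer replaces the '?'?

1

W = kg·m²·s⁻³.
lx = m⁻²·cd.
H = kg·m²·s⁻²·A⁻².
So H⁻² = kg⁻²·m⁻⁴·s⁴·A⁴.
Combining: W·lx·H⁻² = (kg·m²·s⁻³) · (m⁻²·cd) · (kg⁻²·m⁻⁴·s⁴·A⁴) = kg⁻¹·m⁻⁴·s·A⁴·cd.
The exponent of s is 1.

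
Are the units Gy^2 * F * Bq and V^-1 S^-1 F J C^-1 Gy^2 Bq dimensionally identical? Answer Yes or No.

No

Left side:
  Gy = m²·s⁻².
  So Gy² = m⁴·s⁻⁴.
  F = kg⁻¹·m⁻²·s⁴·A².
  Bq = s⁻¹.
  Combining: Gy²·F·Bq = (m⁴·s⁻⁴) · (kg⁻¹·m⁻²·s⁴·A²) · s⁻¹ = kg⁻¹·m²·s⁻¹·A².
Right side:
  V = kg·m²·s⁻³·A⁻¹.
  So V⁻¹ = kg⁻¹·m⁻²·s³·A.
  S = kg⁻¹·m⁻²·s³·A².
  So S⁻¹ = kg·m²·s⁻³·A⁻².
  F = kg⁻¹·m⁻²·s⁴·A².
  J = kg·m²·s⁻².
  C = s·A.
  So C⁻¹ = s⁻¹·A⁻¹.
  Gy = m²·s⁻².
  So Gy² = m⁴·s⁻⁴.
  Bq = s⁻¹.
  Combining: V⁻¹·S⁻¹·F·J·C⁻¹·Gy²·Bq = (kg⁻¹·m⁻²·s³·A) · (kg·m²·s⁻³·A⁻²) · (kg⁻¹·m⁻²·s⁴·A²) · (kg·m²·s⁻²) · (s⁻¹·A⁻¹) · (m⁴·s⁻⁴) · s⁻¹ = m⁴·s⁻⁴.
Left is kg⁻¹·m²·s⁻¹·A²; right is m⁴·s⁻⁴ — different.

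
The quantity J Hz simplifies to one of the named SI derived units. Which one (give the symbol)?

J = N·m (work = force × distance),
    = kg·m²·s⁻².
Hz = 1/s = s⁻¹ (frequency is cycles per second).
Combining: J·Hz = (kg·m²·s⁻²) · s⁻¹ = kg·m²·s⁻³.
kg·m²·s⁻³ is the base-SI form of the watt.

W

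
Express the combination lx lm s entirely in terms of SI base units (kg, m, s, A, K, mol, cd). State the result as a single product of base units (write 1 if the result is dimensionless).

lx = lm/m² (illuminance = luminous flux per area),
    = m⁻²·cd.
lm = cd·sr = cd (luminous flux; sr is dimensionless).
Combining: lx·lm·s = (m⁻²·cd) · cd · s = m⁻²·s·cd².

m⁻²·s·cd²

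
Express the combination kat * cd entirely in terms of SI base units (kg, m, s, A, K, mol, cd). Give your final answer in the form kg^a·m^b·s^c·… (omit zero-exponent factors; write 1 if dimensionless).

s⁻¹·mol·cd

kat = mol/s = s⁻¹·mol (catalytic activity).
Combining: kat·cd = (s⁻¹·mol) · cd = s⁻¹·mol·cd.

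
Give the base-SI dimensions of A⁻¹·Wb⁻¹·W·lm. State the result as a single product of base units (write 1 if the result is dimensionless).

Wb = kg·m²·s⁻²·A⁻¹.
So Wb⁻¹ = kg⁻¹·m⁻²·s²·A.
W = kg·m²·s⁻³.
lm = cd.
Combining: A⁻¹·Wb⁻¹·W·lm = A⁻¹ · (kg⁻¹·m⁻²·s²·A) · (kg·m²·s⁻³) · cd = s⁻¹·cd.

s⁻¹·cd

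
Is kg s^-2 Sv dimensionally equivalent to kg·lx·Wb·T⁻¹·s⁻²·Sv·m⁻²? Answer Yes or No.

No

Left side:
  Sv = J/kg (equivalent dose = energy per mass),
      = m²·s⁻².
  Combining: kg·s⁻²·Sv = kg · s⁻² · (m²·s⁻²) = kg·m²·s⁻⁴.
Right side:
  lx = lm/m² (illuminance = luminous flux per area),
      = m⁻²·cd.
  Wb = V·s (flux: a volt is a weber per second),
      = kg·m²·s⁻²·A⁻¹.
  T = Wb/m² (flux density = flux per area),
      = kg·s⁻²·A⁻¹.
  So T⁻¹ = kg⁻¹·s²·A.
  Sv = J/kg (equivalent dose = energy per mass),
      = m²·s⁻².
  Combining: kg·lx·Wb·T⁻¹·s⁻²·Sv·m⁻² = kg · (m⁻²·cd) · (kg·m²·s⁻²·A⁻¹) · (kg⁻¹·s²·A) · s⁻² · (m²·s⁻²) · m⁻² = kg·s⁻⁴·cd.
Left is kg·m²·s⁻⁴; right is kg·s⁻⁴·cd — different.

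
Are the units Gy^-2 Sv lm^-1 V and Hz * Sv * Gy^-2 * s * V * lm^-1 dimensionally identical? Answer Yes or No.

Left side:
  Gy = m²·s⁻².
  So Gy⁻² = m⁻⁴·s⁴.
  Sv = m²·s⁻².
  lm = cd.
  So lm⁻¹ = cd⁻¹.
  V = kg·m²·s⁻³·A⁻¹.
  Combining: Gy⁻²·Sv·lm⁻¹·V = (m⁻⁴·s⁴) · (m²·s⁻²) · cd⁻¹ · (kg·m²·s⁻³·A⁻¹) = kg·s⁻¹·A⁻¹·cd⁻¹.
Right side:
  Hz = 1/s = s⁻¹ (frequency is cycles per second).
  Sv = J/kg (equivalent dose = energy per mass),
      = m²·s⁻².
  Gy = J/kg (absorbed dose = energy per mass),
      = m²·s⁻².
  So Gy⁻² = m⁻⁴·s⁴.
  V = W/A (potential = power per current),
      = kg·m²·s⁻³·A⁻¹.
  lm = cd·sr = cd (luminous flux; sr is dimensionless).
  So lm⁻¹ = cd⁻¹.
  Combining: Hz·Sv·Gy⁻²·s·V·lm⁻¹ = s⁻¹ · (m²·s⁻²) · (m⁻⁴·s⁴) · s · (kg·m²·s⁻³·A⁻¹) · cd⁻¹ = kg·s⁻¹·A⁻¹·cd⁻¹.
Both reduce to kg·s⁻¹·A⁻¹·cd⁻¹.

Yes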